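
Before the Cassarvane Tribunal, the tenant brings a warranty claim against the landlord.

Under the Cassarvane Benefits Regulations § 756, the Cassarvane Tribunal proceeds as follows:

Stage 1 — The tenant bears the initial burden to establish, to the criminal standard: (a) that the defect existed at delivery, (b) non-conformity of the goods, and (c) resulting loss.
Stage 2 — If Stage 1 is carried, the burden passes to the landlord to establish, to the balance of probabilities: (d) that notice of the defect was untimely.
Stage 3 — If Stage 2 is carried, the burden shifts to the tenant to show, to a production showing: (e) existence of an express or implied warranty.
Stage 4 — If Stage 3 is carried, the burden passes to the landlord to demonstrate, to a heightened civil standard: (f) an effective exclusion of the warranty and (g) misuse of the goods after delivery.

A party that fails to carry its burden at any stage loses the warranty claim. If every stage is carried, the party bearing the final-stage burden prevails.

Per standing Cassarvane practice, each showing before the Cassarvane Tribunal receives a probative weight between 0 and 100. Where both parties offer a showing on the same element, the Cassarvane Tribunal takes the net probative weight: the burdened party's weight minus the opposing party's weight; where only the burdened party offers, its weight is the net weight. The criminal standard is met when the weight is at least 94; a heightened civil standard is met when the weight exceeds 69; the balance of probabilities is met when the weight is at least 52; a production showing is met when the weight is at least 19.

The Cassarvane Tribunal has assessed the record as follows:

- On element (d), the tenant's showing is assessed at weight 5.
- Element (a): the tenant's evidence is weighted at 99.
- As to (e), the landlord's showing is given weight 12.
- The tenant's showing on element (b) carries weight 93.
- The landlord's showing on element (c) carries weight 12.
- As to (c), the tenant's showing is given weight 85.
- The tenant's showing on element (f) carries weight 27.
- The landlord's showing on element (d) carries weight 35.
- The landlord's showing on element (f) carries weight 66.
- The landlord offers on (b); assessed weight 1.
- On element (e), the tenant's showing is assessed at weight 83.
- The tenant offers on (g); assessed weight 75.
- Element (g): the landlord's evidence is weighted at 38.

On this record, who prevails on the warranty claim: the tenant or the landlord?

landlord

Stage 1 — burden on tenant; standard: the criminal standard (weight is at least 94).
    (a): 99 ≥ 94 [met]
    (b): 93 − 1 = 92 < 94 [not met]
    (c): 85 − 12 = 73 < 94 [not met]
  Not every element is met, so the tenant fails to carry Stage 1.
The landlord prevails.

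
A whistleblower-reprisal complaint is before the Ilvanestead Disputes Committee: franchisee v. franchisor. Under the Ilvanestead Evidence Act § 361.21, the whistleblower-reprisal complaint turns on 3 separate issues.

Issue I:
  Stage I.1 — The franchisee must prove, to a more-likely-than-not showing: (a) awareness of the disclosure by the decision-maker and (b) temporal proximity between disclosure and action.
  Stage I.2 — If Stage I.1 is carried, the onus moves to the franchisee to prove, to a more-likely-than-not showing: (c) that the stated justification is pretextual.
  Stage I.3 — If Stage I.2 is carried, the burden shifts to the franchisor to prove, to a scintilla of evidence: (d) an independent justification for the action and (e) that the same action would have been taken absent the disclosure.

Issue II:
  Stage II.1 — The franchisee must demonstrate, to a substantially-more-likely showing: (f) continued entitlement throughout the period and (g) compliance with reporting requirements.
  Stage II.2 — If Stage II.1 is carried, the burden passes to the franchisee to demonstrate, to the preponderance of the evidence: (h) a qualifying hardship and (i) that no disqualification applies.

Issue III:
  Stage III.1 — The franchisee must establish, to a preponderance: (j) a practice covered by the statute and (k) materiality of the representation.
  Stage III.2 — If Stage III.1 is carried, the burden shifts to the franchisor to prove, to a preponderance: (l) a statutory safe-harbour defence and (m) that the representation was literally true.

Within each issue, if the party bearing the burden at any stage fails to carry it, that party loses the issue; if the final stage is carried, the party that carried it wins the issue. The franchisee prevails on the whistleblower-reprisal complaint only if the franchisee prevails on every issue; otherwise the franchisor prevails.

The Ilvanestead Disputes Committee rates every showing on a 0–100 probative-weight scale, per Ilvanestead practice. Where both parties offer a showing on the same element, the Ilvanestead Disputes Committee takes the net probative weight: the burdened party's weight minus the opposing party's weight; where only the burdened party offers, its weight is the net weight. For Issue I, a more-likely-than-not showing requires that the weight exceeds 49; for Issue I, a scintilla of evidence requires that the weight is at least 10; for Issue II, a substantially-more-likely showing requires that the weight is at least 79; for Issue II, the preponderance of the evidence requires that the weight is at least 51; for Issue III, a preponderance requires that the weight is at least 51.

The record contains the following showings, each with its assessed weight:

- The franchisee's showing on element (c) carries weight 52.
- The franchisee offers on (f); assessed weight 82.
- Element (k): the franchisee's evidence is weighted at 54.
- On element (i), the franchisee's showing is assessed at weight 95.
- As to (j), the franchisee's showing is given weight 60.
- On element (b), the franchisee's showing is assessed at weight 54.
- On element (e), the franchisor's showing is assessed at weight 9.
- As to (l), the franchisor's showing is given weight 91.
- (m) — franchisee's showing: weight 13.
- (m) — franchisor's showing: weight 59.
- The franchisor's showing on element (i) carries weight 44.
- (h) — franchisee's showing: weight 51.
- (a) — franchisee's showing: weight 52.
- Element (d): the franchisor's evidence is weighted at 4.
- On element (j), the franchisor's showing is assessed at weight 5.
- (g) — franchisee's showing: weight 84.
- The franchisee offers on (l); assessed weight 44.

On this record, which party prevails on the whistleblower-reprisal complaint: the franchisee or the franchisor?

franchisee

— Issue I —
Stage I.1 — burden on franchisee; standard: a more-likely-than-not showing (weight exceeds 49).
    (a): 52 > 49 [met]
    (b): 54 > 49 [met]
  Stage I.1 is satisfied; the franchisee continues to bear the burden.
Stage I.2 — burden on franchisee; standard: a more-likely-than-not showing (weight exceeds 49).
    (c): 52 > 49 [met]
  The franchisee carries Stage I.2; the franchisor now bears the burden.
Stage I.3 — burden on franchisor; standard: a scintilla of evidence (weight is at least 10).
    (d): 4 < 10 [not met]
    (e): 9 < 10 [not met]
  Stage I.3 not carried; the franchisor fails its burden.
The franchisee prevails on this issue.
— Issue II —
Stage II.1 (franchisee, a substantially-more-likely showing, weight is at least 79): (f) 82 ≥ 79 — meets; (g) 84 ≥ 79 — meets.
  All elements met. The franchisee retains the burden for Stage II.2.
Stage II.2 (franchisee, the preponderance of the evidence, weight is at least 51): (h) 51 ≥ 51 — meets; (i) net 95−44=51 ≥ 51 — meets.
  All elements met at the final stage.
With every stage satisfied, the franchisee prevails on this issue.
— Issue III —
At Stage III.1 the franchisee must meet a preponderance (weight is at least 51): on (j) the weight is 60 less the opposing 5 gives net 55, which does reach 51, so (j) meets the standard; on (k) the weight is 54, ≥ 51, so (k) meets the standard.
  Stage III.1 is satisfied; the onus moves to the franchisor.
At Stage III.2 the franchisor must meet a preponderance (weight is at least 51): on (l) the weight is 91 less the opposing 44 gives net 47, which does not reach 51, so (l) does not meet the standard; on (m) the weight is 59 less the opposing 13 gives net 46, which does not reach 51, so (m) does not meet the standard.
  Stage III.2 not carried; the franchisor fails its burden.
The analysis ends at Stage III.2; the franchisee prevails on this issue.
Per-issue: Issue I → franchisee; Issue II → franchisee; Issue III → franchisee. The franchisee must prevail on every issue; overall, the franchisee prevails.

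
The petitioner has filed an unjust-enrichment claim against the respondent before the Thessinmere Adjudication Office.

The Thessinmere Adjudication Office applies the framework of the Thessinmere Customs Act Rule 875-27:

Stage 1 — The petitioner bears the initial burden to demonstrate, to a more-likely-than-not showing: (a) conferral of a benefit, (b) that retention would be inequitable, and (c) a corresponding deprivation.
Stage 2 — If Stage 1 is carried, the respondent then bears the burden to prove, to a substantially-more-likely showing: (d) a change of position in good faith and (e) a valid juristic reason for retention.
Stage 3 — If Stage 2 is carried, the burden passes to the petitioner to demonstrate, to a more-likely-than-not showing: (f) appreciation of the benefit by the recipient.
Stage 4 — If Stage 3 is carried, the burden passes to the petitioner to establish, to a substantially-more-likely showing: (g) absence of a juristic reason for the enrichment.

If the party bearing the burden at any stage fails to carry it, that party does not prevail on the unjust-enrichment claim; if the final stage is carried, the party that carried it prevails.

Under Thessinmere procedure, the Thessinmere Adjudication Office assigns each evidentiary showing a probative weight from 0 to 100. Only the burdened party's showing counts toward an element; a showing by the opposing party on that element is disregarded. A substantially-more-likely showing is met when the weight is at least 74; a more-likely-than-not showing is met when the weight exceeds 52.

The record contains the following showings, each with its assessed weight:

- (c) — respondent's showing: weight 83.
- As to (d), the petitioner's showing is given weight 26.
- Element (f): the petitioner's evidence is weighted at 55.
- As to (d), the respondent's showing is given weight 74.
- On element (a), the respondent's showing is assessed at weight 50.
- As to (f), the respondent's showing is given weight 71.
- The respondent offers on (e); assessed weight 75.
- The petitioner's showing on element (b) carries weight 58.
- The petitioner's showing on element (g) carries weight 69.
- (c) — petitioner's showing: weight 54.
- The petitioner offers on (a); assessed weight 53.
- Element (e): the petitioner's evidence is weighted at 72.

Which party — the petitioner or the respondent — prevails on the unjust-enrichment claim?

Stage 1 — burden on petitioner; standard: a more-likely-than-not showing (weight exceeds 52).
    (a): 53 (respondent's 50 disregarded) > 52 [met]
    (b): 58 > 52 [met]
    (c): 54 (respondent's 83 disregarded) > 52 [met]
  Stage 1 is satisfied; the onus moves to the respondent.
Stage 2 — burden on respondent; standard: a substantially-more-likely showing (weight is at least 74).
    (d): 74 (petitioner's 26 disregarded) ≥ 74 [met]
    (e): 75 (petitioner's 72 disregarded) ≥ 74 [met]
  Stage 2 is satisfied; the onus moves to the petitioner.
Stage 3 — burden on petitioner; standard: a more-likely-than-not showing (weight exceeds 52).
    (f): 55 (respondent's 71 disregarded) > 52 [met]
  Stage 3 carried; the burden remains with the petitioner.
Stage 4 — burden on petitioner; standard: a substantially-more-likely showing (weight is at least 74).
    (g): 69 < 74 [not met]
  Stage 4 not carried; the petitioner fails its burden.
So the respondent prevails.

respondent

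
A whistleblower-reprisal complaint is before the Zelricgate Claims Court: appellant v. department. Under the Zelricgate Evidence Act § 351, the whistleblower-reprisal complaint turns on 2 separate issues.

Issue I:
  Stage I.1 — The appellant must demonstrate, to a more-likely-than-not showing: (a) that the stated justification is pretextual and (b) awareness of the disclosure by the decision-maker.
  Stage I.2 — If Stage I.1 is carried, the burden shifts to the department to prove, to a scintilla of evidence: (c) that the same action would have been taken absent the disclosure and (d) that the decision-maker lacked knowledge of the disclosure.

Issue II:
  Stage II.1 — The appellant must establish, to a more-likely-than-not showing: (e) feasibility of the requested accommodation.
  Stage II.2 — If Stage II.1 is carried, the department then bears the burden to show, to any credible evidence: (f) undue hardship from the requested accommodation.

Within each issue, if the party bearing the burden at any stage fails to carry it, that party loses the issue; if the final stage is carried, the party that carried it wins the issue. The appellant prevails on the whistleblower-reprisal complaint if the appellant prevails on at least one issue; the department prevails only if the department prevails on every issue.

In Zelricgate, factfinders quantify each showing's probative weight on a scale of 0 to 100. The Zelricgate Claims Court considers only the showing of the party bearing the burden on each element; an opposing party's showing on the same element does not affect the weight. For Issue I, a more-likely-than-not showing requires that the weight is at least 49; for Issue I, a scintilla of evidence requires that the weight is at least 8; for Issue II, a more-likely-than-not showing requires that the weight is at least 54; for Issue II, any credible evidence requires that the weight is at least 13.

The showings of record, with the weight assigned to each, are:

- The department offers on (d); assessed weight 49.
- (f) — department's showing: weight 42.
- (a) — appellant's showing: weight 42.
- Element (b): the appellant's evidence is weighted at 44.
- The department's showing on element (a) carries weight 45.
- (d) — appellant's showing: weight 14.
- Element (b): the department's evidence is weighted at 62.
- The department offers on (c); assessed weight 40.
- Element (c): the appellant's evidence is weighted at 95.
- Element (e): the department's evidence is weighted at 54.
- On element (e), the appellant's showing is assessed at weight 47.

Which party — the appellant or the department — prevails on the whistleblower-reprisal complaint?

department

— Issue I —
At Stage I.1 the appellant must meet a more-likely-than-not showing (weight is at least 49): on (a) the weight is 42 (the department's 45 is given no effect), which does not reach 49, so (a) does not meet the standard; on (b) the weight is 44 (the department's 62 is given no effect), which does not reach 49, so (b) does not meet the standard.
  Not every element is met, so the appellant fails to carry Stage I.1.
So the department prevails on this issue.
— Issue II —
At Stage II.1 the appellant must meet a more-likely-than-not showing (weight is at least 54): on (e) the weight is 47 (the department's 54 is given no effect), < 54, so (e) does not meet the standard.
  The appellant does not carry Stage II.1.
So the department prevails on this issue.
Per-issue: Issue I → department; Issue II → department. The appellant must prevail on at least one issue; overall, the department prevails.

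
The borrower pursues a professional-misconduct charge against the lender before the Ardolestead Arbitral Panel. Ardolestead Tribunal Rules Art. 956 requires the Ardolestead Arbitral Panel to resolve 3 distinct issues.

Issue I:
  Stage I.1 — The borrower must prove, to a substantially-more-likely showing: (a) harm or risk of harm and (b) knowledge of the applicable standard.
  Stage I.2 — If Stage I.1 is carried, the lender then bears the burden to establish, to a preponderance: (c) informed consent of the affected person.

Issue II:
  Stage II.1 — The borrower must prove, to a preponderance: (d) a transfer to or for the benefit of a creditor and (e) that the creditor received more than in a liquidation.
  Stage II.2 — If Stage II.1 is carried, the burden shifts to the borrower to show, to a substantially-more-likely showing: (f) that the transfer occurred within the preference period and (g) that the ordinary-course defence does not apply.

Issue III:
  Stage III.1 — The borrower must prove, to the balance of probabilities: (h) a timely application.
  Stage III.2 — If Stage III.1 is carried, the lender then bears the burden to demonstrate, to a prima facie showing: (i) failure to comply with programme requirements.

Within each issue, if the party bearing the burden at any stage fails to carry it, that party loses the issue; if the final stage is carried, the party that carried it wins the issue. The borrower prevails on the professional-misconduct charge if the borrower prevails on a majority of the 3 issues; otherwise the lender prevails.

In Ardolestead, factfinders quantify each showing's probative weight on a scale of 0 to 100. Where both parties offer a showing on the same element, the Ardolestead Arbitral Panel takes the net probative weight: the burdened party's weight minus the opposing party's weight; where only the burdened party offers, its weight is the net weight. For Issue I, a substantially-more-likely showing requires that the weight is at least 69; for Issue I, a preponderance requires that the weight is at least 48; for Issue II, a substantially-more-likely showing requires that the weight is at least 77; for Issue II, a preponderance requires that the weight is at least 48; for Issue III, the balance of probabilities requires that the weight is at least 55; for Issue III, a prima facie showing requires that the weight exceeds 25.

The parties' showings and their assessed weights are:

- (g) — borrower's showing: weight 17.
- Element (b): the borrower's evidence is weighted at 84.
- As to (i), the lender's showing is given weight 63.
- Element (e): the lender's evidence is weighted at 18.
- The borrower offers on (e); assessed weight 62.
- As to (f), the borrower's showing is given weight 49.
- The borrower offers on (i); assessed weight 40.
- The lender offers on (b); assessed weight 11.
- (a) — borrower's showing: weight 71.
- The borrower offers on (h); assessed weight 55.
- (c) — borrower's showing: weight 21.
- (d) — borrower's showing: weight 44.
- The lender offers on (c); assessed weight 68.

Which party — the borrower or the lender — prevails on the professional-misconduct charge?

— Issue I —
Stage I.1 — burden on borrower; standard: a substantially-more-likely showing (weight is at least 69).
    (a): 71 ≥ 69 [met]
    (b): 84 − 11 = 73 ≥ 69 [met]
  All elements met. The burden passes to the lender.
Stage I.2 — burden on lender; standard: a preponderance (weight is at least 48).
    (c): 68 − 21 = 47 < 48 [not met]
  The lender does not carry Stage I.2.
So the borrower prevails on this issue.
— Issue II —
Stage II.1 — burden on borrower; standard: a preponderance (weight is at least 48).
    (d): 44 < 48 [not met]
    (e): 62 − 18 = 44 < 48 [not met]
  Stage II.1 not carried; the borrower fails its burden.
So the lender prevails on this issue.
— Issue III —
At Stage III.1 the borrower must meet the balance of probabilities (weight is at least 55): on (h) the weight is 55, ≥ 55, so (h) meets the standard.
  Stage III.1 is satisfied; the onus moves to the lender.
At Stage III.2 the lender must meet a prima facie showing (weight exceeds 25): on (i) the weight is 63 less the opposing 40 gives net 23, ≤ 25, so (i) does not meet the standard.
  Stage III.2 not carried; the lender fails its burden.
The analysis ends at Stage III.2; the borrower prevails on this issue.
Per-issue: Issue I → borrower; Issue II → lender; Issue III → borrower. The borrower must prevail on a majority of issues; overall, the borrower prevails.

borrower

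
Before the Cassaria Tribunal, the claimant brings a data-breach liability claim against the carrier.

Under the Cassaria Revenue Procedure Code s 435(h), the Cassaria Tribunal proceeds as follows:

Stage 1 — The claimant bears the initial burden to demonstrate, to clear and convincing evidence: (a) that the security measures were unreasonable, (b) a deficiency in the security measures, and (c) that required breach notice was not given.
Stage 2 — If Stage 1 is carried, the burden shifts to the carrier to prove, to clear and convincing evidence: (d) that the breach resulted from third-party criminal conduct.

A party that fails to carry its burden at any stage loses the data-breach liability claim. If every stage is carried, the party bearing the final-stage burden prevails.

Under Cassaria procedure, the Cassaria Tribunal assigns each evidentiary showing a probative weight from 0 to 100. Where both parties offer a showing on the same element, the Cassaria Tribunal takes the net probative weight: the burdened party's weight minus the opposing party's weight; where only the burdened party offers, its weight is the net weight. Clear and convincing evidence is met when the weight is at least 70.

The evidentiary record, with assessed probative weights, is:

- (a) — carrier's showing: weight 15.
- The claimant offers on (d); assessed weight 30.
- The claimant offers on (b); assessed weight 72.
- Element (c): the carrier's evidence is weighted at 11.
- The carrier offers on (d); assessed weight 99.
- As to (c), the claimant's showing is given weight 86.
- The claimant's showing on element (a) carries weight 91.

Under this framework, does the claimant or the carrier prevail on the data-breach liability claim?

Stage 1 (claimant, clear and convincing evidence, weight is at least 70): (a) net 91−15=76 ≥ 70 — meets; (b) 72 ≥ 70 — meets; (c) net 86−11=75 ≥ 70 — meets.
  Stage 1 is satisfied; the onus moves to the carrier.
Stage 2 (carrier, clear and convincing evidence, weight is at least 70): (d) net 99−30=69 < 70 — fails.
  Stage 2 not carried; the carrier fails its burden.
So the claimant prevails.

claimant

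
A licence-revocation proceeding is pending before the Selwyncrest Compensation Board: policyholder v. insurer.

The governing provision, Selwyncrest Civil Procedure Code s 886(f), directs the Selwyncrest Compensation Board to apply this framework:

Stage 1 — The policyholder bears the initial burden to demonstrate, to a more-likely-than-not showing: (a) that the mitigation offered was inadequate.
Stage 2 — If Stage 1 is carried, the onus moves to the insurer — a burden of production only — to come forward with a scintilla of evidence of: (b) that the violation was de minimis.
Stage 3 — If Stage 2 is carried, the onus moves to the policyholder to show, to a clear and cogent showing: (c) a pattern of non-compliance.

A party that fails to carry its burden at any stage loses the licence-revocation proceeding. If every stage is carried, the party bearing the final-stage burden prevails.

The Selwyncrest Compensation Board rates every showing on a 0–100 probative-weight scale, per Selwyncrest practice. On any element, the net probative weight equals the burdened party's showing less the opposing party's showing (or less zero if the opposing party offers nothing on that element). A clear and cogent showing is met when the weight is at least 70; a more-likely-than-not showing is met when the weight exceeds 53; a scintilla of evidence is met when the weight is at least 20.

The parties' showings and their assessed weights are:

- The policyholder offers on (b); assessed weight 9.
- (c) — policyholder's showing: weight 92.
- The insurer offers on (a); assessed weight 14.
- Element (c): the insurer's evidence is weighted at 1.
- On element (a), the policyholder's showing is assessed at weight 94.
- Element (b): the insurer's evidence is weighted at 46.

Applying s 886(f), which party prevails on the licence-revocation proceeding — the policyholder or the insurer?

Stage 1 (policyholder, a more-likely-than-not showing, weight exceeds 53): (a) net 94−14=80 > 53 — meets.
  All elements met. The burden passes to the insurer.
Stage 2 (insurer, a scintilla of evidence, weight is at least 20): (b) net 46−9=37 ≥ 20 — meets.
  All elements met. The burden passes to the policyholder.
Stage 3 (policyholder, a clear and cogent showing, weight is at least 70): (c) net 92−1=91 ≥ 70 — meets.
  All elements met at the final stage.
All stages carried — the policyholder prevails.

policyholder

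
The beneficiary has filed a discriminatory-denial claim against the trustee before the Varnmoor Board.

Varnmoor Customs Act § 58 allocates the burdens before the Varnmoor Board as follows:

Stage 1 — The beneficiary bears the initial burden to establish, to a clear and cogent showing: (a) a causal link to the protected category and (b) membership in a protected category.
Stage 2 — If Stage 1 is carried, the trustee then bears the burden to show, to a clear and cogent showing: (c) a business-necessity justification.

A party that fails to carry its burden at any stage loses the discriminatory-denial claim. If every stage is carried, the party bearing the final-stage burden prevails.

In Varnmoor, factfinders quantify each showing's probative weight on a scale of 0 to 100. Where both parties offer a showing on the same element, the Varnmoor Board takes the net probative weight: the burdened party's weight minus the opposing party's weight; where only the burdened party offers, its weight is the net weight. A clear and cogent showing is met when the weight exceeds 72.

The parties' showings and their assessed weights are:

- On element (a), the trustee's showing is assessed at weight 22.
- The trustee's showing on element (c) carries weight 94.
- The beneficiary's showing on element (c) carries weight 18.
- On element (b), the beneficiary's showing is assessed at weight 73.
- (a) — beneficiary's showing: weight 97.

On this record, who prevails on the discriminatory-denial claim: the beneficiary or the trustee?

trustee

Stage 1 — burden on beneficiary; standard: a clear and cogent showing (weight exceeds 72).
    (a): 97 − 22 = 75 > 72 [met]
    (b): 73 > 72 [met]
  All elements met. The burden passes to the trustee.
Stage 2 — burden on trustee; standard: a clear and cogent showing (weight exceeds 72).
    (c): 94 − 18 = 76 > 72 [met]
  Stage 2 carried; the final stage is satisfied.
With every stage satisfied, the trustee prevails.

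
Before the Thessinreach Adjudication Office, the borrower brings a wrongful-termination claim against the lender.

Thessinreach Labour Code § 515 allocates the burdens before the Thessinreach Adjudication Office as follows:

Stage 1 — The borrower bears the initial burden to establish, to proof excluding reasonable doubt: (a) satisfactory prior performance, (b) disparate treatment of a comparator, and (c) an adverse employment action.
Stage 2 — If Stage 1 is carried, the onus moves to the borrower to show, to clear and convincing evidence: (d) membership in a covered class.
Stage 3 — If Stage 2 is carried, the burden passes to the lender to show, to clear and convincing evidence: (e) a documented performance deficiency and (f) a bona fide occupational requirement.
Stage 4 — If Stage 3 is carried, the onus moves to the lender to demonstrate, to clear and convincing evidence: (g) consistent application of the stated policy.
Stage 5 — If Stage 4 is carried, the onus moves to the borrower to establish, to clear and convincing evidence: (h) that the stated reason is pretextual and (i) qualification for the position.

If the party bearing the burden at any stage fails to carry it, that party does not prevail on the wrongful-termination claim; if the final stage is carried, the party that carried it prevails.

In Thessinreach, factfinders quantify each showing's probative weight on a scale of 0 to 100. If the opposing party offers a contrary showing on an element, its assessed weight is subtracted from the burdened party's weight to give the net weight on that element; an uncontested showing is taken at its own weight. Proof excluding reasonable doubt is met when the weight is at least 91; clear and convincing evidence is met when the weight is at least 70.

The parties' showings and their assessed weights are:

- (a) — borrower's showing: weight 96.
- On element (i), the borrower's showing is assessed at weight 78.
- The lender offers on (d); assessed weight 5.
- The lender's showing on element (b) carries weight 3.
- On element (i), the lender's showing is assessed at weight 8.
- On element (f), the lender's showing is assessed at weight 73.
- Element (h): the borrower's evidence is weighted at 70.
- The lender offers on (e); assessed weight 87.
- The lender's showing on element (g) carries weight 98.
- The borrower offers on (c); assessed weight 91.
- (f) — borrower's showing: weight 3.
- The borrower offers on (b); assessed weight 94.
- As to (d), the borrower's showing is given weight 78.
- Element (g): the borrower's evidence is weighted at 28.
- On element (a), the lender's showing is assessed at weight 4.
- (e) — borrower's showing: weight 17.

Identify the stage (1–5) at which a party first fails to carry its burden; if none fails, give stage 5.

Stage 1 (borrower, proof excluding reasonable doubt, weight is at least 91): (a) net 96−4=92 ≥ 91 — meets; (b) net 94−3=91 ≥ 91 — meets; (c) 91 ≥ 91 — meets.
  Stage 1 carried; the burden remains with the borrower.
Stage 2 (borrower, clear and convincing evidence, weight is at least 70): (d) net 78−5=73 ≥ 70 — meets.
  The borrower carries Stage 2; the lender now bears the burden.
Stage 3 (lender, clear and convincing evidence, weight is at least 70): (e) net 87−17=70 ≥ 70 — meets; (f) net 73−3=70 ≥ 70 — meets.
  All elements met. The lender retains the burden for Stage 4.
Stage 4 (lender, clear and convincing evidence, weight is at least 70): (g) net 98−28=70 ≥ 70 — meets.
  Stage 4 carried; the burden shifts to the borrower.
Stage 5 (borrower, clear and convincing evidence, weight is at least 70): (h) 70 ≥ 70 — meets; (i) net 78−8=70 ≥ 70 — meets.
  The borrower carries the last stage.
With every stage satisfied, the borrower prevails.

stage 5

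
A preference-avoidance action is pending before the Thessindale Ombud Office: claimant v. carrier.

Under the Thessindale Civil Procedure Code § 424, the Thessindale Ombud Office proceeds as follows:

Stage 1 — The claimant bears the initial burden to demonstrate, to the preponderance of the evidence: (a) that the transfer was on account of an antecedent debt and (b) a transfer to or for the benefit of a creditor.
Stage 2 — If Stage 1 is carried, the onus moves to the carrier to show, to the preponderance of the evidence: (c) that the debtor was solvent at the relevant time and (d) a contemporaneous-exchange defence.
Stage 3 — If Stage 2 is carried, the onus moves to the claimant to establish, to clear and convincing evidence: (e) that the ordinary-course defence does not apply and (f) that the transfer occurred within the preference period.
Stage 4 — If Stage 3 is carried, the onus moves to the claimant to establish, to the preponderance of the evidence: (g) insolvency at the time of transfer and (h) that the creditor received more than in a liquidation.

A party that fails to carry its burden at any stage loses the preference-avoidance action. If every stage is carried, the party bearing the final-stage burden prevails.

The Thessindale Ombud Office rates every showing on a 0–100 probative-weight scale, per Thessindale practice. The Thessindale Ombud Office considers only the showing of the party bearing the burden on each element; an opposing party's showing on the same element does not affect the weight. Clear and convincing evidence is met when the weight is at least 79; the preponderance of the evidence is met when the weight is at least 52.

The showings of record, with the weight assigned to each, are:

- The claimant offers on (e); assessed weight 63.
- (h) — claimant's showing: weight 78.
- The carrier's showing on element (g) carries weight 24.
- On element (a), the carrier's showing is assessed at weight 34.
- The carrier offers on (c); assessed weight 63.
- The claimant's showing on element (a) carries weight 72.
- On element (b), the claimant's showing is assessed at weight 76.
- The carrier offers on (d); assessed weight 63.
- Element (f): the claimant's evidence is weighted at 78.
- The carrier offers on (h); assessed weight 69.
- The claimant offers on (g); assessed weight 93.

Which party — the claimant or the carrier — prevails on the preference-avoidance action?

Stage 1 (claimant, the preponderance of the evidence, weight is at least 52): (a) 72 (carrier's 34 disregarded) ≥ 52 — meets; (b) 76 ≥ 52 — meets.
  All elements met. The burden passes to the carrier.
Stage 2 (carrier, the preponderance of the evidence, weight is at least 52): (c) 63 ≥ 52 — meets; (d) 63 ≥ 52 — meets.
  Stage 2 carried; the burden shifts to the claimant.
Stage 3 (claimant, clear and convincing evidence, weight is at least 79): (e) 63 < 79 — fails; (f) 78 < 79 — fails.
  Not every element is met, so the claimant fails to carry Stage 3.
So the carrier prevails.

carrier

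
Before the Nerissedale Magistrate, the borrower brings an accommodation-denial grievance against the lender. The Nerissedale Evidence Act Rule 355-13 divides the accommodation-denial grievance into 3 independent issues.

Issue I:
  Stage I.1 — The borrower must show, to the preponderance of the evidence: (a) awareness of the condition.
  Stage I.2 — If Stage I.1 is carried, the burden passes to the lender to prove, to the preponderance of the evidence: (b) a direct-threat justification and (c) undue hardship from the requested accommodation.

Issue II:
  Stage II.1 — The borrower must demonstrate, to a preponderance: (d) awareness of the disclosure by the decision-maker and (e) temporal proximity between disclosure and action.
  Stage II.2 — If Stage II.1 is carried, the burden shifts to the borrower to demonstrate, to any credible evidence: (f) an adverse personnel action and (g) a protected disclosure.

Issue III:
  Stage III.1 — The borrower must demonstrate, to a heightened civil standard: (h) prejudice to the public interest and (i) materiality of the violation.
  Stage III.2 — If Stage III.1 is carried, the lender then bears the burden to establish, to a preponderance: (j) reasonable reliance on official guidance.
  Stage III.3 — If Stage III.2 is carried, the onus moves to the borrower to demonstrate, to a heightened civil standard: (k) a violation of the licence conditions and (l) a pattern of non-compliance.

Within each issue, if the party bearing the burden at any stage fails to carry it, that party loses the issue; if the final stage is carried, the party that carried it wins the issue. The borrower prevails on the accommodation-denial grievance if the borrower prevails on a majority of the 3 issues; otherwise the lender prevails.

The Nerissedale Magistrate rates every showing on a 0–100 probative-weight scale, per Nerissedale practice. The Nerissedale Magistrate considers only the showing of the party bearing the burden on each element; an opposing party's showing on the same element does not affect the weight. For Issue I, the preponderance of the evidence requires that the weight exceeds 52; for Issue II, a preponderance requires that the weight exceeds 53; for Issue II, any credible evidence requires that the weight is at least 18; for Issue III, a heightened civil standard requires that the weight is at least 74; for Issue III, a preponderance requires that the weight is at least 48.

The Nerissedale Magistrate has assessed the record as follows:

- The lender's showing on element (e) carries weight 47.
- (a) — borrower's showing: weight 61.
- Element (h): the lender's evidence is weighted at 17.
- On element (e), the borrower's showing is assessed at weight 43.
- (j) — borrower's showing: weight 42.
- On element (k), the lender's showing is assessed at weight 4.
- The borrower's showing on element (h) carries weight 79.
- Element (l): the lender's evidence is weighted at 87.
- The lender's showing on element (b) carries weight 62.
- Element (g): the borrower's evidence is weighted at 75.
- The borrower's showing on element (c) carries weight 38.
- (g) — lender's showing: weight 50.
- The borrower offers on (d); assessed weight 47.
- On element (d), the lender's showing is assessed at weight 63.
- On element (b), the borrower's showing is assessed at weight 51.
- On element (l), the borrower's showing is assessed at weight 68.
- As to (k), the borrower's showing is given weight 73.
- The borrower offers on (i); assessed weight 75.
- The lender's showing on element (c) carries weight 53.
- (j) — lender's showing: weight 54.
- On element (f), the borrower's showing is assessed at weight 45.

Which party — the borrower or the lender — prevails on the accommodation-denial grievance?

— Issue I —
Stage I.1 — burden on borrower; standard: the preponderance of the evidence (weight exceeds 52).
    (a): 61 > 52 [met]
  All elements met. The burden passes to the lender.
Stage I.2 — burden on lender; standard: the preponderance of the evidence (weight exceeds 52).
    (b): 62 (borrower's 51 disregarded) > 52 [met]
    (c): 53 (borrower's 38 disregarded) > 52 [met]
  All elements met at the final stage.
With every stage satisfied, the lender prevails on this issue.
— Issue II —
At Stage II.1 the borrower must meet a preponderance (weight exceeds 53): on (d) the weight is 47 (the lender's 63 is given no effect), ≤ 53, so (d) does not meet the standard; on (e) the weight is 43 (the lender's 47 is given no effect), which does not exceed 53, so (e) does not meet the standard.
  Stage II.1 not carried; the borrower fails its burden.
So the lender prevails on this issue.
— Issue III —
At Stage III.1 the borrower must meet a heightened civil standard (weight is at least 74): on (h) the weight is 79 (the lender's 17 is given no effect), ≥ 74, so (h) meets the standard; on (i) the weight is 75, ≥ 74, so (i) meets the standard.
  All elements met. The burden passes to the lender.
At Stage III.2 the lender must meet a preponderance (weight is at least 48): on (j) the weight is 54 (the borrower's 42 is given no effect), ≥ 48, so (j) meets the standard.
  Stage III.2 is satisfied; the onus moves to the borrower.
At Stage III.3 the borrower must meet a heightened civil standard (weight is at least 74): on (k) the weight is 73 (the lender's 4 is given no effect), < 74, so (k) does not meet the standard; on (l) the weight is 68 (the lender's 87 is given no effect), < 74, so (l) does not meet the standard.
  Stage III.3 not carried; the borrower fails its burden.
The lender prevails on this issue.
Per-issue: Issue I → lender; Issue II → lender; Issue III → lender. The borrower must prevail on a majority of issues; overall, the lender prevails.

lender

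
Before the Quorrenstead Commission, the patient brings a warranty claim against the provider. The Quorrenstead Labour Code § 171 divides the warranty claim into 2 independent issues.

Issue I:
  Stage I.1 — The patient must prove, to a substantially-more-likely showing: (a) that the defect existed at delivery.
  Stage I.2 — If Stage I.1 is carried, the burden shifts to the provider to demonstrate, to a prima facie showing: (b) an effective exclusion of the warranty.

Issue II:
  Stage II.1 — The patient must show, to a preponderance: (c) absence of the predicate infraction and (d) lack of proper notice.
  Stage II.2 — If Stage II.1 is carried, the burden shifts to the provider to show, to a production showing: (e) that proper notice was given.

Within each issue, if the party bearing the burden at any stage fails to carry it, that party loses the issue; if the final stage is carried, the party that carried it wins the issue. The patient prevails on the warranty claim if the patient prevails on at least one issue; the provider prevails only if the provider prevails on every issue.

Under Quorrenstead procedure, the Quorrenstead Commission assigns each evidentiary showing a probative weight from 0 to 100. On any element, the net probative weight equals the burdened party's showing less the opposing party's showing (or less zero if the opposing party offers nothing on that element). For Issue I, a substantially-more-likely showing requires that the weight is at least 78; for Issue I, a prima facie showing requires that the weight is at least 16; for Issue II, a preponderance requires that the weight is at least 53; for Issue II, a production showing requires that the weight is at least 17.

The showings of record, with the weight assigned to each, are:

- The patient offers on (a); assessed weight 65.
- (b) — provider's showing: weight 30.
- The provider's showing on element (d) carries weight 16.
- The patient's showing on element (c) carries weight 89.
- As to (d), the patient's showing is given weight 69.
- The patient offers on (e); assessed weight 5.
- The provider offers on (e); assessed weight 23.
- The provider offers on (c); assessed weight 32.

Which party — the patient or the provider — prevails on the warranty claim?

— Issue I —
Stage I.1 (patient, a substantially-more-likely showing, weight is at least 78): (a) 65 < 78 — fails.
  Not every element is met, so the patient fails to carry Stage I.1.
The analysis ends at Stage I.1; the provider prevails on this issue.
— Issue II —
Stage II.1 — burden on patient; standard: a preponderance (weight is at least 53).
    (c): 89 − 32 = 57 ≥ 53 [met]
    (d): 69 − 16 = 53 ≥ 53 [met]
  Stage II.1 carried; the burden shifts to the provider.
Stage II.2 — burden on provider; standard: a production showing (weight is at least 17).
    (e): 23 − 5 = 18 ≥ 17 [met]
  The provider carries the last stage.
Every stage carried; the provider prevails on this issue.
Per-issue: Issue I → provider; Issue II → provider. The patient must prevail on at least one issue; overall, the provider prevails.

provider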